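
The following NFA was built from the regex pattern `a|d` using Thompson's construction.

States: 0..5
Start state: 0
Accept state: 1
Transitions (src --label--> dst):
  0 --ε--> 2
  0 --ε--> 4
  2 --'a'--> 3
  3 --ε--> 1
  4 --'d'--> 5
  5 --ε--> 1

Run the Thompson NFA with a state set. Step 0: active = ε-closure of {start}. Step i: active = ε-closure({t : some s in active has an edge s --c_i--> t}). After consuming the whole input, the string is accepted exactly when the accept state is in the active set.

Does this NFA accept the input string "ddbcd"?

start: ε-closure({0}) = {0,2,4}
'd' @ 1: {1,5}  ✓accept
'd' @ 2: {}  — state set empty
rest 'bcd' ignored (set empty)
after full input: {}  (accept=1 not in)

Answer: REJECT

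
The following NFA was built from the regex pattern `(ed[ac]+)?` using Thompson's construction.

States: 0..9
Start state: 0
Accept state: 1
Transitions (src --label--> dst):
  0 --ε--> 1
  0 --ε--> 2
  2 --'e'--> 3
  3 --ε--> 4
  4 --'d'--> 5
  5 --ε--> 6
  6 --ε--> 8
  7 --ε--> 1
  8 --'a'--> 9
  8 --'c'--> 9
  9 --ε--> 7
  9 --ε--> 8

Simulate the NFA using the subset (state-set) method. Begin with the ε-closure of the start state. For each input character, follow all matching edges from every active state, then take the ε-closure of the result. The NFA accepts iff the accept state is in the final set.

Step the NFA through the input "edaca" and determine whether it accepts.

initial (ε-close {0}): {0,1,2}
'e' @ 1: {3,4}
'd' @ 2: {5,6,8}
'a' @ 3: {1,7,8,9}  [accepting]
'c' @ 4: {1,7,8,9}  [accepting]
'a' @ 5: {1,7,8,9}  [accepting]
after full input: {1,7,8,9}  (accept=1 in)

Answer: ACCEPT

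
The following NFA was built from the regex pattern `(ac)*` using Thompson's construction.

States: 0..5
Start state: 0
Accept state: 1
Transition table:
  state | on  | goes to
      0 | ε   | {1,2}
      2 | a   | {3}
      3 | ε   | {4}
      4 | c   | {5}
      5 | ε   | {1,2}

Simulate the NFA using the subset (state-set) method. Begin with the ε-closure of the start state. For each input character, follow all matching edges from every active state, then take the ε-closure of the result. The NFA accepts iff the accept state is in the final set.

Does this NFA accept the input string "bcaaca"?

Answer: REJECT

Steps:
start: ε-closure({0}) = {0,1,2}
'b' @ 1: {}  — state set empty
rest 'caaca' ignored (set empty)
final: {}; accept 1 not in set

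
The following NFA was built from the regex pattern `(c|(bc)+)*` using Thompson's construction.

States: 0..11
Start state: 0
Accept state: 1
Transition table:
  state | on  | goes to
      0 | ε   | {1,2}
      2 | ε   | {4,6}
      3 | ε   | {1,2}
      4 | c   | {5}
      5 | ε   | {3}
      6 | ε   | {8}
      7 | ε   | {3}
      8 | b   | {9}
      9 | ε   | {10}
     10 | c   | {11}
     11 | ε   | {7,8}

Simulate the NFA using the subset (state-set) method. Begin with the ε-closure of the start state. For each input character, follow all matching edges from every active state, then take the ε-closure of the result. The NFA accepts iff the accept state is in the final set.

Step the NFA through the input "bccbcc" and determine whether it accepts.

start: ε-closure({0}) = {0,1,2,4,6,8}
'b' @ 1: {9,10}
'c' @ 2: {1,2,3,4,6,7,8,11}  (accept∈set)
'c' @ 3: {1,2,3,4,5,6,8}  (accept∈set)
'b' @ 4: {9,10}
'c' @ 5: {1,2,3,4,6,7,8,11}  (accept∈set)
'c' @ 6: {1,2,3,4,5,6,8}  (accept∈set)
final: {1,2,3,4,5,6,8}; accept 1 in set

Answer: ACCEPT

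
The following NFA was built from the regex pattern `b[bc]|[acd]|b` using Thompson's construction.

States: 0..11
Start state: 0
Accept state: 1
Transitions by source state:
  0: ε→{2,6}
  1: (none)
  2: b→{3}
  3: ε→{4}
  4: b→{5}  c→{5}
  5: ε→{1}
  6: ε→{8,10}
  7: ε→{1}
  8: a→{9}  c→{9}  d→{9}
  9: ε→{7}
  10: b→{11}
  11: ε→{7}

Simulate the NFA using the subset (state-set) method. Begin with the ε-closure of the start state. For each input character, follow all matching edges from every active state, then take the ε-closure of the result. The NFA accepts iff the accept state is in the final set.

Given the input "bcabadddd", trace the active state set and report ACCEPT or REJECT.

initial (ε-close {0}): {0,2,6,8,10}
'b' @ 1: {1,3,4,7,11}  ✓accept
'c' @ 2: {1,5}  ✓accept
'a' @ 3: {}  — dead — no transitions
rest 'badddd' ignored (set empty)
end set {} — state 1 not in

Answer: REJECT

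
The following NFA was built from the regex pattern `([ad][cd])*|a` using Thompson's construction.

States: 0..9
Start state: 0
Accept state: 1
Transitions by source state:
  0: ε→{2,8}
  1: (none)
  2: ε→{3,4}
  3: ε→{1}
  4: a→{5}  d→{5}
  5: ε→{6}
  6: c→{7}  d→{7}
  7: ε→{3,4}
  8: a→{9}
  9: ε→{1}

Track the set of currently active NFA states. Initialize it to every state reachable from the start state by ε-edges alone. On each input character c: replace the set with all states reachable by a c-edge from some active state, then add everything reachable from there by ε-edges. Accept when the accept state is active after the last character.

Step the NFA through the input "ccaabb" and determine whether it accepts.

Answer: REJECT

Derivation:
S₀ = ε-closure({0}) = {0,1,2,3,4,8}
'c' @ 1: {}  — no active states
rest 'caabb' ignored (set empty)
final: {}; accept 1 not in set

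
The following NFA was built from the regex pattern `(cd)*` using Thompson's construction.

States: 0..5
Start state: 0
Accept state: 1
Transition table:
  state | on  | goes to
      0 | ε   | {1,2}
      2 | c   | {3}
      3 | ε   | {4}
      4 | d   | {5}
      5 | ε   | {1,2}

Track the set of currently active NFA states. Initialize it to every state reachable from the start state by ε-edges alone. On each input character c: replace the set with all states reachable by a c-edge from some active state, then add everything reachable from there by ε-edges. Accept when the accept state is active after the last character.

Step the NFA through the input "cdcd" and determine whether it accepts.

Answer: ACCEPT

Derivation:
S₀ = ε-closure({0}) = {0,1,2}
'c' @ 1: {3,4}
'd' @ 2: {1,2,5}  (accept∈set)
'c' @ 3: {3,4}
'd' @ 4: {1,2,5}  (accept∈set)
end set {1,2,5} — state 1 in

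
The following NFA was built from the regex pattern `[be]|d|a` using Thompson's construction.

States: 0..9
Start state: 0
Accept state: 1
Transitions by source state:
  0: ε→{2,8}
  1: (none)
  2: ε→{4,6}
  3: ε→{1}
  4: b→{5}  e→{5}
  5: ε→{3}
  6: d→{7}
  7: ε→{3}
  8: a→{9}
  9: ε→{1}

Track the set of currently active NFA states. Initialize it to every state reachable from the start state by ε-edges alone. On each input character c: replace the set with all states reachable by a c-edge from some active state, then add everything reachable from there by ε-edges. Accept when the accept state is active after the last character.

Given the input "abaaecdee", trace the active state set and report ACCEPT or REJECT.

start: ε-closure({0}) = {0,2,4,6,8}
'a' @ 1: {1,9}  (accept∈set)
'b' @ 2: {}  — no active states
rest 'aaecdee' ignored (set empty)
final: {}; accept 1 not in set

Answer: REJECT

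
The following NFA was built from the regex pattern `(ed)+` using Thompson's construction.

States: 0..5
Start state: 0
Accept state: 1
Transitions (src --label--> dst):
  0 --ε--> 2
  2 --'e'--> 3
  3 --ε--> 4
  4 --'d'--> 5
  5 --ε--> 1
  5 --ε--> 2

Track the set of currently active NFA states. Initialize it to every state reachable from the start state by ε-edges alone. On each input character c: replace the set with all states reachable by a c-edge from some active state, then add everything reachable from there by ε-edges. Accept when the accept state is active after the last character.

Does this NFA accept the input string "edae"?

S₀ = ε-closure({0}) = {0,2}
'e' @ 1: {3,4}
'd' @ 2: {1,2,5}  (accept∈set)
'a' @ 3: {}  — no active states
rest 'e' ignored (set empty)
after full input: {}  (accept=1 not in)

Answer: REJECT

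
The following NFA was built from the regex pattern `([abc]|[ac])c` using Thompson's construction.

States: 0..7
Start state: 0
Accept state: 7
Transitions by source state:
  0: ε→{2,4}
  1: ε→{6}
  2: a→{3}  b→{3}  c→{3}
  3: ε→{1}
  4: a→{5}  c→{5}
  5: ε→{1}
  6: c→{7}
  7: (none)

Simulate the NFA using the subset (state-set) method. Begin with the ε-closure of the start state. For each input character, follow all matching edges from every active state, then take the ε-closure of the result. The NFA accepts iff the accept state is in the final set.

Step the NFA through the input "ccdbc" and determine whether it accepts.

initial (ε-close {0}): {0,2,4}
'c' @ 1: {1,3,5,6}
'c' @ 2: {7}  (accept∈set)
'd' @ 3: {}  — state set empty
rest 'bc' ignored (set empty)
final: {}; accept 7 not in set

Answer: REJECT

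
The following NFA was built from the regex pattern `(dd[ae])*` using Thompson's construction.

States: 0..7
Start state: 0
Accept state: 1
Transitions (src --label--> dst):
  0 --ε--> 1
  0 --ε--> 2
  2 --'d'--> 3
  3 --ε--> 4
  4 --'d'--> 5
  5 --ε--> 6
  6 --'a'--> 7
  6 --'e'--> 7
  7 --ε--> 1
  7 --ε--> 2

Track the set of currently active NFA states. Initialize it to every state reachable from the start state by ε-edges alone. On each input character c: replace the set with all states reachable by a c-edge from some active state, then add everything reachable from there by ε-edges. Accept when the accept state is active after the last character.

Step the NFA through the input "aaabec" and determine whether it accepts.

Answer: REJECT

Steps:
start: ε-closure({0}) = {0,1,2}
'a' @ 1: {}  — state set empty
rest 'aabec' ignored (set empty)
final: {}; accept 1 not in set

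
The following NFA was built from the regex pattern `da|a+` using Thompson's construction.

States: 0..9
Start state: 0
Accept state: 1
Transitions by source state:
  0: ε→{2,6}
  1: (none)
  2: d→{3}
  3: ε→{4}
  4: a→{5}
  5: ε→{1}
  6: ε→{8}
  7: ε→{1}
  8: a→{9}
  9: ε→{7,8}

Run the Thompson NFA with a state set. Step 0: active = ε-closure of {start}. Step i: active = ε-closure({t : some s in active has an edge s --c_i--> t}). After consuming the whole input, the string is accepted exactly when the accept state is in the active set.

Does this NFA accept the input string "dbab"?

Answer: REJECT

Derivation:
start: ε-closure({0}) = {0,2,6,8}
'd' @ 1: {3,4}
'b' @ 2: {}  — no active states
rest 'ab' ignored (set empty)
end set {} — state 1 not in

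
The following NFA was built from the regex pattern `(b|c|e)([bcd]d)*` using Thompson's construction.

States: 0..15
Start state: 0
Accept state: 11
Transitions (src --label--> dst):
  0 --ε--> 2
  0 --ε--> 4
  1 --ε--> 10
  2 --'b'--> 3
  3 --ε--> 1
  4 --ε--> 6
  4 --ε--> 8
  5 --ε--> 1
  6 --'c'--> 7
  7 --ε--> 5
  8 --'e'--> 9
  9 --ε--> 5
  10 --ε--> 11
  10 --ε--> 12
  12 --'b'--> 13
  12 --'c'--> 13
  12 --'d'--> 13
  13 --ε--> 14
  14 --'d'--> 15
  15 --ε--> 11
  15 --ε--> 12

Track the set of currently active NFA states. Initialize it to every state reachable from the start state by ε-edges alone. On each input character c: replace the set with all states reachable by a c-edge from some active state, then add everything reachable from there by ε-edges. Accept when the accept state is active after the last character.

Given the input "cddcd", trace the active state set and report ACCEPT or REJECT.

initial (ε-close {0}): {0,2,4,6,8}
'c' @ 1: {1,5,7,10,11,12}  ✓accept
'd' @ 2: {13,14}
'd' @ 3: {11,12,15}  ✓accept
'c' @ 4: {13,14}
'd' @ 5: {11,12,15}  ✓accept
after full input: {11,12,15}  (accept=11 in)

Answer: ACCEPT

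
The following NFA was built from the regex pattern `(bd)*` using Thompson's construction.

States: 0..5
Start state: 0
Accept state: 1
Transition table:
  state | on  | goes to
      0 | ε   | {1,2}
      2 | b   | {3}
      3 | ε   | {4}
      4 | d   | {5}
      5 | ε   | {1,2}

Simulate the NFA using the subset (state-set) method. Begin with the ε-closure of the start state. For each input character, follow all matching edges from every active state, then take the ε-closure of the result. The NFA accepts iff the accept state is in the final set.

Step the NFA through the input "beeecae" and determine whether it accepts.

Answer: REJECT

Trace:
start: ε-closure({0}) = {0,1,2}
'b' @ 1: {3,4}
'e' @ 2: {}  — state set empty
rest 'eecae' ignored (set empty)
end set {} — state 1 not in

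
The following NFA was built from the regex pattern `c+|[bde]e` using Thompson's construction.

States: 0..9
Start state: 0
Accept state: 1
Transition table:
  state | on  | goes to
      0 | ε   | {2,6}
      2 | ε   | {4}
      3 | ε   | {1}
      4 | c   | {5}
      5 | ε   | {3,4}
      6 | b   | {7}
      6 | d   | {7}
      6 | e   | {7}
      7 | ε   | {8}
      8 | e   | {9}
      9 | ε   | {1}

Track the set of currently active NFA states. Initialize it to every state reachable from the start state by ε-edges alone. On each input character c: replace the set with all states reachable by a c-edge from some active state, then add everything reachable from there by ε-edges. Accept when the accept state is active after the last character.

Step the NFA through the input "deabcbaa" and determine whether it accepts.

Answer: REJECT

Steps:
start: ε-closure({0}) = {0,2,4,6}
'd' @ 1: {7,8}
'e' @ 2: {1,9}  ✓accept
'a' @ 3: {}  — dead — no transitions
rest 'bcbaa' ignored (set empty)
end set {} — state 1 not in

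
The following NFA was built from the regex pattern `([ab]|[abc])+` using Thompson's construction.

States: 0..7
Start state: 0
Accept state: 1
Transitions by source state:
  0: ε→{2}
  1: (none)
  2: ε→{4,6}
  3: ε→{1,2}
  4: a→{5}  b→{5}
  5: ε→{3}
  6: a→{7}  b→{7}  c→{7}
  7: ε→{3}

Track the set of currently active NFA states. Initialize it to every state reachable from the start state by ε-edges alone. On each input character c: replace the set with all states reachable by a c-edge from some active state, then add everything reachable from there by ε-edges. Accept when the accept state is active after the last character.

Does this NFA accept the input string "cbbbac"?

Answer: ACCEPT

Derivation:
start: ε-closure({0}) = {0,2,4,6}
'c' @ 1: {1,2,3,4,6,7}  (accept∈set)
'b' @ 2: {1,2,3,4,5,6,7}  (accept∈set)
'b' @ 3: {1,2,3,4,5,6,7}  (accept∈set)
'b' @ 4: {1,2,3,4,5,6,7}  (accept∈set)
'a' @ 5: {1,2,3,4,5,6,7}  (accept∈set)
'c' @ 6: {1,2,3,4,6,7}  (accept∈set)
final: {1,2,3,4,6,7}; accept 1 in set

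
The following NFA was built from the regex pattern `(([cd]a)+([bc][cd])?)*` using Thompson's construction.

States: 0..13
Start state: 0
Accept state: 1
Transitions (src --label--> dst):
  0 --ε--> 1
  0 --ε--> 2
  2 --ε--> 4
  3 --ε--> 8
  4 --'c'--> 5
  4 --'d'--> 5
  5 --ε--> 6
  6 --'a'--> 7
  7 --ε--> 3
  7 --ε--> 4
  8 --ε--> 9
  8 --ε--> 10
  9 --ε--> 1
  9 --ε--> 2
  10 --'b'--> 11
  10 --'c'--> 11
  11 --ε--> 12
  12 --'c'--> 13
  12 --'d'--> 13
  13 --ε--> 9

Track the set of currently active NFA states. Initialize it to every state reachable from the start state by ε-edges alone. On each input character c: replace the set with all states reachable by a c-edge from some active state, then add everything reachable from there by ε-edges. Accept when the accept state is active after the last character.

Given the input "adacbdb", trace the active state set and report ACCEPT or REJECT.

Answer: REJECT

Steps:
initial (ε-close {0}): {0,1,2,4}
'a' @ 1: {}  — state set empty
rest 'dacbdb' ignored (set empty)
end set {} — state 1 not in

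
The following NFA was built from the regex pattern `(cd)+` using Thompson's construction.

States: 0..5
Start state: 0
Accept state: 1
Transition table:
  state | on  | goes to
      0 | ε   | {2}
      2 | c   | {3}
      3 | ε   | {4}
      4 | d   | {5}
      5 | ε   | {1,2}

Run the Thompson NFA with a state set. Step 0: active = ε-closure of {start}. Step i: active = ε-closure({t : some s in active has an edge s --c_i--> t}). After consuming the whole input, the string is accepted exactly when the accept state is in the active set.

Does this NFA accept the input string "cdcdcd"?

Answer: ACCEPT

Trace:
initial (ε-close {0}): {0,2}
'c' @ 1: {3,4}
'd' @ 2: {1,2,5}  ✓accept
'c' @ 3: {3,4}
'd' @ 4: {1,2,5}  ✓accept
'c' @ 5: {3,4}
'd' @ 6: {1,2,5}  ✓accept
end set {1,2,5} — state 1 in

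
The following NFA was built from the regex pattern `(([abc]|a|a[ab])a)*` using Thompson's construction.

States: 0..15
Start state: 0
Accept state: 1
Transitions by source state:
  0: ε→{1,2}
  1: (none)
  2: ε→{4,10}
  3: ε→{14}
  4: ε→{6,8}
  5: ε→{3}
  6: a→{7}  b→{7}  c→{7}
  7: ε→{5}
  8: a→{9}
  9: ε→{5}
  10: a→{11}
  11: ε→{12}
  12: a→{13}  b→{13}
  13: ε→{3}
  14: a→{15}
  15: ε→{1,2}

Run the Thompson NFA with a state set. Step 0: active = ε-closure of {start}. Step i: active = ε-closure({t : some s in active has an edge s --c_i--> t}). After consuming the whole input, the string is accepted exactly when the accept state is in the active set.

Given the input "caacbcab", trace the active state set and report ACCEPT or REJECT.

start: ε-closure({0}) = {0,1,2,4,6,8,10}
'c' @ 1: {3,5,7,14}
'a' @ 2: {1,2,4,6,8,10,15}  (accept∈set)
'a' @ 3: {3,5,7,9,11,12,14}
'c' @ 4: {}  — no active states
rest 'bcab' ignored (set empty)
after full input: {}  (accept=1 not in)

Answer: REJECT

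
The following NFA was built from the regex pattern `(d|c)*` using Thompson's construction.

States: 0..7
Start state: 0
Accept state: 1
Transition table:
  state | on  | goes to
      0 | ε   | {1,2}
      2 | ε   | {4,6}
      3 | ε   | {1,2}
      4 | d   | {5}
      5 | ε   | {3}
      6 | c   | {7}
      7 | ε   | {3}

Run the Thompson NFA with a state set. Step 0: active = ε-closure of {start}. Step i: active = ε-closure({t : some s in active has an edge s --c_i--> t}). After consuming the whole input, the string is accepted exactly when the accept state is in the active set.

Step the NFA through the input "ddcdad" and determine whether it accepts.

S₀ = ε-closure({0}) = {0,1,2,4,6}
'd' @ 1: {1,2,3,4,5,6}  (accept∈set)
'd' @ 2: {1,2,3,4,5,6}  (accept∈set)
'c' @ 3: {1,2,3,4,6,7}  (accept∈set)
'd' @ 4: {1,2,3,4,5,6}  (accept∈set)
'a' @ 5: {}  — no active states
rest 'd' ignored (set empty)
after full input: {}  (accept=1 not in)

Answer: REJECT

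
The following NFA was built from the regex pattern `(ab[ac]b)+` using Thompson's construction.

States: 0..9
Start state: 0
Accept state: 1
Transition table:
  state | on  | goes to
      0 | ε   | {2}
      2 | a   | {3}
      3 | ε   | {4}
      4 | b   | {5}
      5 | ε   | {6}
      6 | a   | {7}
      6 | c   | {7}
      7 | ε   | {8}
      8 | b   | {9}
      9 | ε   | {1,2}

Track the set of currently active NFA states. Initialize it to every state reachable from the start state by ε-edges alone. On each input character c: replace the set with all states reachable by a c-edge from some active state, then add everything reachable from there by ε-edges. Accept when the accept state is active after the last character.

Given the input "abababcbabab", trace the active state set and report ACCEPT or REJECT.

Answer: ACCEPT

Steps:
S₀ = ε-closure({0}) = {0,2}
'a' @ 1: {3,4}
'b' @ 2: {5,6}
'a' @ 3: {7,8}
'b' @ 4: {1,2,9}  (accept∈set)
'a' @ 5: {3,4}
'b' @ 6: {5,6}
'c' @ 7: {7,8}
'b' @ 8: {1,2,9}  (accept∈set)
'a' @ 9: {3,4}
'b' @ 10: {5,6}
'a' @ 11: {7,8}
'b' @ 12: {1,2,9}  (accept∈set)
end set {1,2,9} — state 1 in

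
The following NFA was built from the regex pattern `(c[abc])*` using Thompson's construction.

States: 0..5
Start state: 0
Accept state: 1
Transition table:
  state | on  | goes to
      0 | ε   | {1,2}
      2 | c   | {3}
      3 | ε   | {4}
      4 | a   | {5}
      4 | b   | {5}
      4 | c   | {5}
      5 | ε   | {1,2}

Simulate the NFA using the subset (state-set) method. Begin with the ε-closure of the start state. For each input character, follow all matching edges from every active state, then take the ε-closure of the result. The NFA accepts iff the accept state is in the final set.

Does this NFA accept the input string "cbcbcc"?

start: ε-closure({0}) = {0,1,2}
'c' @ 1: {3,4}
'b' @ 2: {1,2,5}  [accepting]
'c' @ 3: {3,4}
'b' @ 4: {1,2,5}  [accepting]
'c' @ 5: {3,4}
'c' @ 6: {1,2,5}  [accepting]
end set {1,2,5} — state 1 in

Answer: ACCEPT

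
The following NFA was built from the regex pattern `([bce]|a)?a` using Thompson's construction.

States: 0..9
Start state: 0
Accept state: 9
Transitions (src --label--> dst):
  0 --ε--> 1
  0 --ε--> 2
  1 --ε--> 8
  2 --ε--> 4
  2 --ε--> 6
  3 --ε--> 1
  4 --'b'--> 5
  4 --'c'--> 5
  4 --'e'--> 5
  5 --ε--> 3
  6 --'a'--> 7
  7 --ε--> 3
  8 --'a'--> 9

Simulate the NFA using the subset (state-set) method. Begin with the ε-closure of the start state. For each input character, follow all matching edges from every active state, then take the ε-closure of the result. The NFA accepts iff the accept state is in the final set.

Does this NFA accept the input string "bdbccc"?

Answer: REJECT

Trace:
start: ε-closure({0}) = {0,1,2,4,6,8}
'b' @ 1: {1,3,5,8}
'd' @ 2: {}  — no active states
rest 'bccc' ignored (set empty)
after full input: {}  (accept=9 not in)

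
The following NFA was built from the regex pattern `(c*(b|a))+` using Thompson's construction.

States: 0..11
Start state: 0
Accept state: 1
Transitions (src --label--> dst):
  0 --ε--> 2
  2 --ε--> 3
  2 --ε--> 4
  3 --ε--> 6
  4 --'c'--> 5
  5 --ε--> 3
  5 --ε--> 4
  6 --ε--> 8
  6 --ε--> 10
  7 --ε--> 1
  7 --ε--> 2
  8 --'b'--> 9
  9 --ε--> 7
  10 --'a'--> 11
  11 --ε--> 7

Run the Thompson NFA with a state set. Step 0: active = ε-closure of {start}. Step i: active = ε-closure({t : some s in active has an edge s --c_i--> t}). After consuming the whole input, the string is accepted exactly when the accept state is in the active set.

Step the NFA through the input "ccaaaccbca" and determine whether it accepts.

initial (ε-close {0}): {0,2,3,4,6,8,10}
'c' @ 1: {3,4,5,6,8,10}
'c' @ 2: {3,4,5,6,8,10}
'a' @ 3: {1,2,3,4,6,7,8,10,11}  [accepting]
'a' @ 4: {1,2,3,4,6,7,8,10,11}  [accepting]
'a' @ 5: {1,2,3,4,6,7,8,10,11}  [accepting]
'c' @ 6: {3,4,5,6,8,10}
'c' @ 7: {3,4,5,6,8,10}
'b' @ 8: {1,2,3,4,6,7,8,9,10}  [accepting]
'c' @ 9: {3,4,5,6,8,10}
'a' @ 10: {1,2,3,4,6,7,8,10,11}  [accepting]
end set {1,2,3,4,6,7,8,10,11} — state 1 in

Answer: ACCEPT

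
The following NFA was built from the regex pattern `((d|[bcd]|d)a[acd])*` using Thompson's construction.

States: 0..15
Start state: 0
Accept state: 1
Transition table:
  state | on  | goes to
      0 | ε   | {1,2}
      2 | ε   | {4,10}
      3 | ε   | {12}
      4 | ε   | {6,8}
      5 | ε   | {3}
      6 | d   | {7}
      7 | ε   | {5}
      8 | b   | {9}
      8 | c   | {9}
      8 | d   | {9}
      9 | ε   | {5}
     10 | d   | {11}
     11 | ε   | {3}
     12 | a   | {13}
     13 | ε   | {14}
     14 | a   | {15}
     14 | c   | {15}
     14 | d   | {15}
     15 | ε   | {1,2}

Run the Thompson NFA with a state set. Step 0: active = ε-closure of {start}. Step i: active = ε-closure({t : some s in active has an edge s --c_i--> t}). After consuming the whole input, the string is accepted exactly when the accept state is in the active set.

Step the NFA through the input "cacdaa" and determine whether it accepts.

Answer: ACCEPT

Derivation:
start: ε-closure({0}) = {0,1,2,4,6,8,10}
'c' @ 1: {3,5,9,12}
'a' @ 2: {13,14}
'c' @ 3: {1,2,4,6,8,10,15}  (accept∈set)
'd' @ 4: {3,5,7,9,11,12}
'a' @ 5: {13,14}
'a' @ 6: {1,2,4,6,8,10,15}  (accept∈set)
end set {1,2,4,6,8,10,15} — state 1 in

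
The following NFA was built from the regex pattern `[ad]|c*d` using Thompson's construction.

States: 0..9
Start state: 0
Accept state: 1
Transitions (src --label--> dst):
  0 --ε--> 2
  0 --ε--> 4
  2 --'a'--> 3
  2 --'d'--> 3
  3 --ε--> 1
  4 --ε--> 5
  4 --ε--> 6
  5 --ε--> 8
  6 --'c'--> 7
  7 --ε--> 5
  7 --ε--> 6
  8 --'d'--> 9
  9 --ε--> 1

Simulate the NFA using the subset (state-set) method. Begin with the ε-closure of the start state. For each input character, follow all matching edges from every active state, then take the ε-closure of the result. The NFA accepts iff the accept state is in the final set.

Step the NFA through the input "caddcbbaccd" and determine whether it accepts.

start: ε-closure({0}) = {0,2,4,5,6,8}
'c' @ 1: {5,6,7,8}
'a' @ 2: {}  — dead — no transitions
rest 'ddcbbaccd' ignored (set empty)
after full input: {}  (accept=1 not in)

Answer: REJECT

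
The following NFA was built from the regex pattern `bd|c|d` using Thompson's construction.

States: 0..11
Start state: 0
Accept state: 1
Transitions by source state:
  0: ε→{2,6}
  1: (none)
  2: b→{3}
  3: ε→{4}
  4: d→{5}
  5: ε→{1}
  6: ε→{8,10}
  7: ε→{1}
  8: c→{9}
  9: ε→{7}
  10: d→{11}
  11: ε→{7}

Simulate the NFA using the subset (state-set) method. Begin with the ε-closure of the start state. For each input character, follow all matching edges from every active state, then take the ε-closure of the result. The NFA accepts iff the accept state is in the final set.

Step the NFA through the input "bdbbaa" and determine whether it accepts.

S₀ = ε-closure({0}) = {0,2,6,8,10}
'b' @ 1: {3,4}
'd' @ 2: {1,5}  ✓accept
'b' @ 3: {}  — dead — no transitions
rest 'baa' ignored (set empty)
after full input: {}  (accept=1 not in)

Answer: REJECT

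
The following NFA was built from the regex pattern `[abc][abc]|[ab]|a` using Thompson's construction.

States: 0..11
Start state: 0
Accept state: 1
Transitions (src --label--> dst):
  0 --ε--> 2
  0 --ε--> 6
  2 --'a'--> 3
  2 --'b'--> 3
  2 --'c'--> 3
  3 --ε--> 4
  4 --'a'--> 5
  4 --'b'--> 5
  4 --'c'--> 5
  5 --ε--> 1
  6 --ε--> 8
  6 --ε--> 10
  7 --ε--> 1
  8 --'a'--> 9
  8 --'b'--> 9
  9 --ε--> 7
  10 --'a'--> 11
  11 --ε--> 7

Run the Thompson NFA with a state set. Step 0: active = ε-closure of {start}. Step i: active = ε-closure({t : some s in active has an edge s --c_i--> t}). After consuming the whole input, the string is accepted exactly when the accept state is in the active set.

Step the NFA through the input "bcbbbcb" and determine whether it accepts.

S₀ = ε-closure({0}) = {0,2,6,8,10}
'b' @ 1: {1,3,4,7,9}  [accepting]
'c' @ 2: {1,5}  [accepting]
'b' @ 3: {}  — no active states
rest 'bbcb' ignored (set empty)
after full input: {}  (accept=1 not in)

Answer: REJECT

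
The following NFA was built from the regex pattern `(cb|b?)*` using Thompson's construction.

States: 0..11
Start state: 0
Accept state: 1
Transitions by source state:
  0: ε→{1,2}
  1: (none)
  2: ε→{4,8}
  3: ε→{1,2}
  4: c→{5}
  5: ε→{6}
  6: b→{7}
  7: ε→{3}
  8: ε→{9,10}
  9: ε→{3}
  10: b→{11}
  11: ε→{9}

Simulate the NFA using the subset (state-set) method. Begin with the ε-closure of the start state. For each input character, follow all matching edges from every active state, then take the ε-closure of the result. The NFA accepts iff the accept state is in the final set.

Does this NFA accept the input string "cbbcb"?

S₀ = ε-closure({0}) = {0,1,2,3,4,8,9,10}
'c' @ 1: {5,6}
'b' @ 2: {1,2,3,4,7,8,9,10}  [accepting]
'b' @ 3: {1,2,3,4,8,9,10,11}  [accepting]
'c' @ 4: {5,6}
'b' @ 5: {1,2,3,4,7,8,9,10}  [accepting]
after full input: {1,2,3,4,7,8,9,10}  (accept=1 in)

Answer: ACCEPT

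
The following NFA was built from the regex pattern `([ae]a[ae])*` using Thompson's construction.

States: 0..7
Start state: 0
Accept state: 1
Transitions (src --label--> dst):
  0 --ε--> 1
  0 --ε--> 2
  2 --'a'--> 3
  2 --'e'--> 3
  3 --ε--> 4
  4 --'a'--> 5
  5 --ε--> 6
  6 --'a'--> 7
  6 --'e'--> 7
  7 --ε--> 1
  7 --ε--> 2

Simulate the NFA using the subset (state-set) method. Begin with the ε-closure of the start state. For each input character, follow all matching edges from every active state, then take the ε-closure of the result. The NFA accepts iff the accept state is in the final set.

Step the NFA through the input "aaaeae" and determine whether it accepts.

Answer: ACCEPT

Trace:
initial (ε-close {0}): {0,1,2}
'a' @ 1: {3,4}
'a' @ 2: {5,6}
'a' @ 3: {1,2,7}  (accept∈set)
'e' @ 4: {3,4}
'a' @ 5: {5,6}
'e' @ 6: {1,2,7}  (accept∈set)
final: {1,2,7}; accept 1 in set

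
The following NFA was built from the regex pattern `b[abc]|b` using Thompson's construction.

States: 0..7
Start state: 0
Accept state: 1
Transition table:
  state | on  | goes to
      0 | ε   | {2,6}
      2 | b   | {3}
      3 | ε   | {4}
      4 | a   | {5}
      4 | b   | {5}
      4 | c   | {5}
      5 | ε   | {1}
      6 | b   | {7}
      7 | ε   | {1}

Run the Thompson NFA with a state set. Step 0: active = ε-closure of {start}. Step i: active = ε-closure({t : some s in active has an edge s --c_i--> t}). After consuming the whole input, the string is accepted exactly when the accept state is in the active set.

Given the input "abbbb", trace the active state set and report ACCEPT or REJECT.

S₀ = ε-closure({0}) = {0,2,6}
'a' @ 1: {}  — state set empty
rest 'bbbb' ignored (set empty)
after full input: {}  (accept=1 not in)

Answer: REJECT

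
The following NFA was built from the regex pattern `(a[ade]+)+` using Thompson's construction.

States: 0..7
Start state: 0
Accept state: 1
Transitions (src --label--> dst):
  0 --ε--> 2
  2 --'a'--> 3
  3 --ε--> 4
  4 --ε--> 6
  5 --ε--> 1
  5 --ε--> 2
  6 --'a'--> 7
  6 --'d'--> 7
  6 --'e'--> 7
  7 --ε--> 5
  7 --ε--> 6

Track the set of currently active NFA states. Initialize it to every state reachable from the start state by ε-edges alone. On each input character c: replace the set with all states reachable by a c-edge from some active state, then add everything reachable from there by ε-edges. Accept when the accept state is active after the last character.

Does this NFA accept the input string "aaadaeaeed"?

Answer: ACCEPT

Steps:
start: ε-closure({0}) = {0,2}
'a' @ 1: {3,4,6}
'a' @ 2: {1,2,5,6,7}  (accept∈set)
'a' @ 3: {1,2,3,4,5,6,7}  (accept∈set)
'd' @ 4: {1,2,5,6,7}  (accept∈set)
'a' @ 5: {1,2,3,4,5,6,7}  (accept∈set)
'e' @ 6: {1,2,5,6,7}  (accept∈set)
'a' @ 7: {1,2,3,4,5,6,7}  (accept∈set)
'e' @ 8: {1,2,5,6,7}  (accept∈set)
'e' @ 9: {1,2,5,6,7}  (accept∈set)
'd' @ 10: {1,2,5,6,7}  (accept∈set)
end set {1,2,5,6,7} — state 1 in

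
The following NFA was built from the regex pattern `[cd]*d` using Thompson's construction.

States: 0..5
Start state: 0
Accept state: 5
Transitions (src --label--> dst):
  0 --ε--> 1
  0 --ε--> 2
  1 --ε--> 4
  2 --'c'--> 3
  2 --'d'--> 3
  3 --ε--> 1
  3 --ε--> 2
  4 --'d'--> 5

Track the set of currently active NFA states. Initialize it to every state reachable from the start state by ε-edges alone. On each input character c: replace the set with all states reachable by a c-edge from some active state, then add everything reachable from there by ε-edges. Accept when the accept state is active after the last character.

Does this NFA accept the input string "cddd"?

Answer: ACCEPT

Derivation:
start: ε-closure({0}) = {0,1,2,4}
'c' @ 1: {1,2,3,4}
'd' @ 2: {1,2,3,4,5}  (accept∈set)
'd' @ 3: {1,2,3,4,5}  (accept∈set)
'd' @ 4: {1,2,3,4,5}  (accept∈set)
final: {1,2,3,4,5}; accept 5 in set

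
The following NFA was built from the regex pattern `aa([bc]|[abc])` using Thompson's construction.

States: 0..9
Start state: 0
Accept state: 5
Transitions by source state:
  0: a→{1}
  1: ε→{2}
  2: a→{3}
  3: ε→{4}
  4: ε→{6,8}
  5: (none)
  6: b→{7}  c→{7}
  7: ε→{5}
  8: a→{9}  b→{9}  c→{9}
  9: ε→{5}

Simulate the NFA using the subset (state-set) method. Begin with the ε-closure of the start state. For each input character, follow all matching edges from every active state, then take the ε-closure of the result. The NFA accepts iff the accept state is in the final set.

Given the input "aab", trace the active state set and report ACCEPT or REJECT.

S₀ = ε-closure({0}) = {0}
'a' @ 1: {1,2}
'a' @ 2: {3,4,6,8}
'b' @ 3: {5,7,9}  (accept∈set)
final: {5,7,9}; accept 5 in set

Answer: ACCEPT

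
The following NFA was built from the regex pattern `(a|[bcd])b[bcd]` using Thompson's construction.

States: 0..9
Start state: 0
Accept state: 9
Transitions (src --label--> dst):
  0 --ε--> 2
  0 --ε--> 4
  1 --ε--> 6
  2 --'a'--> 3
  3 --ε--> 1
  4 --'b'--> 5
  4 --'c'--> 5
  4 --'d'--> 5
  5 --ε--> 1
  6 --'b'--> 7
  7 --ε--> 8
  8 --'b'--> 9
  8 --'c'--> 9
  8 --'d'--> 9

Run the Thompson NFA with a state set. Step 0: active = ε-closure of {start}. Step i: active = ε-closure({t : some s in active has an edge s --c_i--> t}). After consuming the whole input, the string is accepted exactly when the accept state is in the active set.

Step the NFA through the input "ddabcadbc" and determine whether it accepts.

start: ε-closure({0}) = {0,2,4}
'd' @ 1: {1,5,6}
'd' @ 2: {}  — dead — no transitions
rest 'abcadbc' ignored (set empty)
final: {}; accept 9 not in set

Answer: REJECT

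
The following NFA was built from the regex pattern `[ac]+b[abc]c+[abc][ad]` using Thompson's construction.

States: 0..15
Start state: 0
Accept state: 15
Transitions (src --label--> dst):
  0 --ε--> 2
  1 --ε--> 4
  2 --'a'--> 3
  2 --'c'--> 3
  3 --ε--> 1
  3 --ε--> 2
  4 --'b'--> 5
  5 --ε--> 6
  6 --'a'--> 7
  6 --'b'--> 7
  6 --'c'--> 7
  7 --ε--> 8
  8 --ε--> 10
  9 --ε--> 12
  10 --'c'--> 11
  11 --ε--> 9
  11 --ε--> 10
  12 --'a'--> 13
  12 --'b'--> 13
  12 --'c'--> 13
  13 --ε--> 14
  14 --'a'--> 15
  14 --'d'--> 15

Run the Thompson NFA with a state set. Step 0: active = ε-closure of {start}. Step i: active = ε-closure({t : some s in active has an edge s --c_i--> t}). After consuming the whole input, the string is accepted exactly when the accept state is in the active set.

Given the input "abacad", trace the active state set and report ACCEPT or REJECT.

start: ε-closure({0}) = {0,2}
'a' @ 1: {1,2,3,4}
'b' @ 2: {5,6}
'a' @ 3: {7,8,10}
'c' @ 4: {9,10,11,12}
'a' @ 5: {13,14}
'd' @ 6: {15}  [accepting]
end set {15} — state 15 in

Answer: ACCEPT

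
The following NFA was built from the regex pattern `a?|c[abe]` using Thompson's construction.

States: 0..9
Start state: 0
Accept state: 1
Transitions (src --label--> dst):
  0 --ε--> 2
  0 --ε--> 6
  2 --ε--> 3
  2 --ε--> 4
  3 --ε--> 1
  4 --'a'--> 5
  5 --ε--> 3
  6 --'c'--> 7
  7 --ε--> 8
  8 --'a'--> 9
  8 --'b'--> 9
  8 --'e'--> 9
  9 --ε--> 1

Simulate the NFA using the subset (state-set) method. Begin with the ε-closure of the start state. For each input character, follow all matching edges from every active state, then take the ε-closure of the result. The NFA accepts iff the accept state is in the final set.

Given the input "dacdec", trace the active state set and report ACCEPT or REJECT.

Answer: REJECT

Derivation:
initial (ε-close {0}): {0,1,2,3,4,6}
'd' @ 1: {}  — state set empty
rest 'acdec' ignored (set empty)
final: {}; accept 1 not in set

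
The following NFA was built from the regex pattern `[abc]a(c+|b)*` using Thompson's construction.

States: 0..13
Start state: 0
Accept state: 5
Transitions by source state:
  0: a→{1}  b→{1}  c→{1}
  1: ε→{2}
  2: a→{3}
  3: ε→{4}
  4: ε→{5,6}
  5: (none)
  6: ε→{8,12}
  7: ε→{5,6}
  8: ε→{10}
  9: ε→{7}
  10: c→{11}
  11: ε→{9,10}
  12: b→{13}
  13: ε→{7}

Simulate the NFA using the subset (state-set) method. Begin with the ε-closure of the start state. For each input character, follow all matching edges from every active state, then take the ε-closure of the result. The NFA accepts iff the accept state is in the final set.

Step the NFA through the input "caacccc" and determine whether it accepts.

initial (ε-close {0}): {0}
'c' @ 1: {1,2}
'a' @ 2: {3,4,5,6,8,10,12}  [accepting]
'a' @ 3: {}  — dead — no transitions
rest 'cccc' ignored (set empty)
end set {} — state 5 not in

Answer: REJECT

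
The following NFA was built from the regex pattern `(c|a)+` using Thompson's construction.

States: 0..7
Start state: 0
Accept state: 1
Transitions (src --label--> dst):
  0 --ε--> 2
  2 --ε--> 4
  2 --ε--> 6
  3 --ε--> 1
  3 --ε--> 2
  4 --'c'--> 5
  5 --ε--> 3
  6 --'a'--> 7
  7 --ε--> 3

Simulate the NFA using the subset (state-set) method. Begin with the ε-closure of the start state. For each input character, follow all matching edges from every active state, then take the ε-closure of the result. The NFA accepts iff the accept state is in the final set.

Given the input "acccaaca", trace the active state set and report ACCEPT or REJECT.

Answer: ACCEPT

Derivation:
initial (ε-close {0}): {0,2,4,6}
'a' @ 1: {1,2,3,4,6,7}  ✓accept
'c' @ 2: {1,2,3,4,5,6}  ✓accept
'c' @ 3: {1,2,3,4,5,6}  ✓accept
'c' @ 4: {1,2,3,4,5,6}  ✓accept
'a' @ 5: {1,2,3,4,6,7}  ✓accept
'a' @ 6: {1,2,3,4,6,7}  ✓accept
'c' @ 7: {1,2,3,4,5,6}  ✓accept
'a' @ 8: {1,2,3,4,6,7}  ✓accept
after full input: {1,2,3,4,6,7}  (accept=1 in)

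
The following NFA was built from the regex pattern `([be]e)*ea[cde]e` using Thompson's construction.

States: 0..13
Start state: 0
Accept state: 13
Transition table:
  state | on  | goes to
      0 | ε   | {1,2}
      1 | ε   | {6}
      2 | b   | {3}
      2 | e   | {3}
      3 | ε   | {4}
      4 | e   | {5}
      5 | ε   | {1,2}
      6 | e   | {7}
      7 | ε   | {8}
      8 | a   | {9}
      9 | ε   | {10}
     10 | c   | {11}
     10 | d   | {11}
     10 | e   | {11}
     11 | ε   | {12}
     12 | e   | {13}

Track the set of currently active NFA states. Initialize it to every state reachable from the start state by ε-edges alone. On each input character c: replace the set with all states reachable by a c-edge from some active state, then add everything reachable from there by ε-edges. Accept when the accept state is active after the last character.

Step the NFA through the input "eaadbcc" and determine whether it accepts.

Answer: REJECT

Derivation:
initial (ε-close {0}): {0,1,2,6}
'e' @ 1: {3,4,7,8}
'a' @ 2: {9,10}
'a' @ 3: {}  — state set empty
rest 'dbcc' ignored (set empty)
after full input: {}  (accept=13 not in)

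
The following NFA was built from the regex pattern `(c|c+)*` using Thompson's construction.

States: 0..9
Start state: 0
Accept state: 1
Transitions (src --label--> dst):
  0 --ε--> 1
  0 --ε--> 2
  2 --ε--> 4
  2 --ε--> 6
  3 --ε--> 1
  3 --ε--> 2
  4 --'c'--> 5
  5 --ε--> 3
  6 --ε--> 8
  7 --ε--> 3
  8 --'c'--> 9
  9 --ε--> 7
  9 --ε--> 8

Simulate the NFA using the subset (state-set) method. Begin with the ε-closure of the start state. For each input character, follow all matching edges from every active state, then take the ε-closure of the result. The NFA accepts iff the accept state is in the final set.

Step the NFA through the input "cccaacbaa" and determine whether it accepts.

S₀ = ε-closure({0}) = {0,1,2,4,6,8}
'c' @ 1: {1,2,3,4,5,6,7,8,9}  (accept∈set)
'c' @ 2: {1,2,3,4,5,6,7,8,9}  (accept∈set)
'c' @ 3: {1,2,3,4,5,6,7,8,9}  (accept∈set)
'a' @ 4: {}  — dead — no transitions
rest 'acbaa' ignored (set empty)
end set {} — state 1 not in

Answer: REJECT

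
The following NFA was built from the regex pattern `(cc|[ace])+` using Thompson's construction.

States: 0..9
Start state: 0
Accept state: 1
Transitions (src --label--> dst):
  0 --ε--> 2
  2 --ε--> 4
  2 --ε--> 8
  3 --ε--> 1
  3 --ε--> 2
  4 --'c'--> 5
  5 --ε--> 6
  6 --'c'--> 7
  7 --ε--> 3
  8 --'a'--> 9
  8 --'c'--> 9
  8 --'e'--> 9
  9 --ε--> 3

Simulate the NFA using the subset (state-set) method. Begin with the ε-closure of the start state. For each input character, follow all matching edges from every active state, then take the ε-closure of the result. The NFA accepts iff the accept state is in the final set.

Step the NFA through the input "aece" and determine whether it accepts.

initial (ε-close {0}): {0,2,4,8}
'a' @ 1: {1,2,3,4,8,9}  (accept∈set)
'e' @ 2: {1,2,3,4,8,9}  (accept∈set)
'c' @ 3: {1,2,3,4,5,6,8,9}  (accept∈set)
'e' @ 4: {1,2,3,4,8,9}  (accept∈set)
end set {1,2,3,4,8,9} — state 1 in

Answer: ACCEPT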